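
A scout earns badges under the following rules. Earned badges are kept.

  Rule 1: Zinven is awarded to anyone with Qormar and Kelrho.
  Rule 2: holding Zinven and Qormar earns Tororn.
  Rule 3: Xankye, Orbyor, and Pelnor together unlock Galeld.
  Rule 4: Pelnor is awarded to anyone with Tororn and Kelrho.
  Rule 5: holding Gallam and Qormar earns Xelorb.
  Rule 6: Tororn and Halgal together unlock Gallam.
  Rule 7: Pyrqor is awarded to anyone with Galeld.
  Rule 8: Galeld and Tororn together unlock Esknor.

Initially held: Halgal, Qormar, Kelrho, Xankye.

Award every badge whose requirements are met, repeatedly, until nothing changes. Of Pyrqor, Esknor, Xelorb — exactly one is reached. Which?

With Qormar and Kelrho, Zinven is earned (Rule 1).
With Zinven and Qormar, Tororn is earned (Rule 2).
With Tororn and Halgal, Gallam is earned (Rule 6).
With Gallam and Qormar, Xelorb is earned (Rule 5).
Pyrqor would need Galeld (Rule 7), but Galeld is never earned. Esknor would need Galeld and Tororn (Rule 8), but Galeld is never earned.

Xelorb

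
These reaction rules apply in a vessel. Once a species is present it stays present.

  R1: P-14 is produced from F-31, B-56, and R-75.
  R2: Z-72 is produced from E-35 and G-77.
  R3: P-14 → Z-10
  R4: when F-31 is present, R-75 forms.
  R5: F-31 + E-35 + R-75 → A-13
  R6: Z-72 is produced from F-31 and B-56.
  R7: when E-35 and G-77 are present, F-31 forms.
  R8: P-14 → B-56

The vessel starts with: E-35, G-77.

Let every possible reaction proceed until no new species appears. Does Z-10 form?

Z-10 would need P-14 (R3), but P-14 never forms.

No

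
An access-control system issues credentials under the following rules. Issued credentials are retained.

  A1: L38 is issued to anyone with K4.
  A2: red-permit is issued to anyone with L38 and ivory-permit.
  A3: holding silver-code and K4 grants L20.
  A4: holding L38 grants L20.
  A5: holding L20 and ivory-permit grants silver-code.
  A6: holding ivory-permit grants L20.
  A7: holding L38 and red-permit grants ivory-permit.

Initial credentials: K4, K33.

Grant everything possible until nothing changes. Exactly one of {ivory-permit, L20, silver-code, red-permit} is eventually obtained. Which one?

Holding K4 grants L38 (A1).
Holding L38 grants L20 (A4).
red-permit would need L38 and ivory-permit (A2), but ivory-permit is never granted. ivory-permit would need L38 and red-permit (A7), but red-permit is never granted. silver-code would need L20 and ivory-permit (A5), but ivory-permit is never granted.

L20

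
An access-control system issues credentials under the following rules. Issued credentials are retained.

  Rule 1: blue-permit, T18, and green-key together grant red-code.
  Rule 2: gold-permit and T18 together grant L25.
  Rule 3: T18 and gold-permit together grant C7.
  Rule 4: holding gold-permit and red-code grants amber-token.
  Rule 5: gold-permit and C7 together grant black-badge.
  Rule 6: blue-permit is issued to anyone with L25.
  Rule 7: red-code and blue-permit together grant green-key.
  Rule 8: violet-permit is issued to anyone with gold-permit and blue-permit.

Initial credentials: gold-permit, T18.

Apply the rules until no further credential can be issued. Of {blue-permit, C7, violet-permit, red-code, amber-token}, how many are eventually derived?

Holding T18 and gold-permit grants C7 (Rule 3).
Holding gold-permit and T18 grants L25 (Rule 2).
Holding L25 grants blue-permit (Rule 6).
Holding gold-permit and blue-permit grants violet-permit (Rule 8).
blue-permit: reached.
C7: reached.
violet-permit: reached.
red-code would need blue-permit, T18, and green-key (Rule 1), but green-key is never granted.
amber-token would need gold-permit and red-code (Rule 4), but red-code is never granted.
Reached: blue-permit, C7, and violet-permit — 3 of the 5.

3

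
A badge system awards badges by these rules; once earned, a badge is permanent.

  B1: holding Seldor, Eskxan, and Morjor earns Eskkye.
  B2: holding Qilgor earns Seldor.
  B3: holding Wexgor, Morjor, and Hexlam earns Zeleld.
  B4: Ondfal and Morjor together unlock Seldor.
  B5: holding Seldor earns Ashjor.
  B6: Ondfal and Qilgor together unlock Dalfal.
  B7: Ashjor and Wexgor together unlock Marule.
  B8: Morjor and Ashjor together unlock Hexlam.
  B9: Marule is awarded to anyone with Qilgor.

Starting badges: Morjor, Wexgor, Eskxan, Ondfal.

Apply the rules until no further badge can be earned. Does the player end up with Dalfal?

Dalfal would need Ondfal and Qilgor (B6), but Qilgor is never earned.

No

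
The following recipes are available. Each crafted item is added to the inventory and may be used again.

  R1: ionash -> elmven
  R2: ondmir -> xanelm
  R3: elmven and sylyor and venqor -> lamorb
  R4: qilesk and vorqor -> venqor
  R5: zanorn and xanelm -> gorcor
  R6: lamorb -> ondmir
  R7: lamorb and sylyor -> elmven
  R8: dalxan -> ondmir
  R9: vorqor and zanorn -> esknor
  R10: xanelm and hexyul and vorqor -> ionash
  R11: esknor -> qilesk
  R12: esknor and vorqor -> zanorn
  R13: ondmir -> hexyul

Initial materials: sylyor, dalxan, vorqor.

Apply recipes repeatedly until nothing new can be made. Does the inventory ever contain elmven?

Using R8, dalxan makes ondmir.
ondmir -> xanelm (R2).
Using R13, ondmir makes hexyul.
Using R10, xanelm, hexyul, and vorqor make ionash.
ionash -> elmven (R1).

Yes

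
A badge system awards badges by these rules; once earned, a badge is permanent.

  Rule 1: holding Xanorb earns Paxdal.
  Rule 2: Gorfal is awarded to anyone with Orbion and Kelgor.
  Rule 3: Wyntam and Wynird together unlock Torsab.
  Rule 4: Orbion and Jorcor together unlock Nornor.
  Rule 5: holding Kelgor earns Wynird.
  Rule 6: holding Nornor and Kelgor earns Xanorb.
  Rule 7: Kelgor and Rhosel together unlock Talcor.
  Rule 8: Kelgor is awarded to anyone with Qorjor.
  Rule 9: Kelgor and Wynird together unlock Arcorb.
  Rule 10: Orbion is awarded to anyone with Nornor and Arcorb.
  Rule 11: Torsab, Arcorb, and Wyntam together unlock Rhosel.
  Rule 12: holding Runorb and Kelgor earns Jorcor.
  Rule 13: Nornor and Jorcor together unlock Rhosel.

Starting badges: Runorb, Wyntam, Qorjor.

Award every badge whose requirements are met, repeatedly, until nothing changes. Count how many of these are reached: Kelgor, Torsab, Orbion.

With Qorjor, Kelgor is earned (Rule 8).
With Kelgor, Wynird is earned (Rule 5).
With Wyntam and Wynird, Torsab is earned (Rule 3).
Kelgor: reached.
Torsab: reached.
Orbion would need Nornor and Arcorb (Rule 10), but Nornor is never earned.
Reached: Kelgor and Torsab — 2 of the 3.

2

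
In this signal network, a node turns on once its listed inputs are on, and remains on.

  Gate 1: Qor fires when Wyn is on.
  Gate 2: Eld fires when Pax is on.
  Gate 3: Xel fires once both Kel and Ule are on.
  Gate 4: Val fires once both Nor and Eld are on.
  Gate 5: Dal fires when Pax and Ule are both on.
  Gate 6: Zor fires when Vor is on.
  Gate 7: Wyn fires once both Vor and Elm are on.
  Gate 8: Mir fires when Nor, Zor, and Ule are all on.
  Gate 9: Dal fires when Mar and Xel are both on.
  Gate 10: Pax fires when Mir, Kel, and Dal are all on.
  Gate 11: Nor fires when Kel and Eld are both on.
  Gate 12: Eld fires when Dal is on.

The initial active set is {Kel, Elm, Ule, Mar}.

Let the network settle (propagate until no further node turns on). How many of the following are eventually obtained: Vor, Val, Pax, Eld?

Gate 3: Kel and Ule on → Xel on.
Gate 9: Mar and Xel on → Dal on.
Dal is on, so Eld fires (Gate 12).
Kel and Eld are on, so Nor fires (Gate 11).
Gate 4: Nor and Eld on → Val on.
No rule produces Vor, and it is not given.
Val: reached.
Pax would need Mir, Kel, and Dal (Gate 10), but Mir never turns on.
Eld: reached.
Reached: Val and Eld — 2 of the 4.

2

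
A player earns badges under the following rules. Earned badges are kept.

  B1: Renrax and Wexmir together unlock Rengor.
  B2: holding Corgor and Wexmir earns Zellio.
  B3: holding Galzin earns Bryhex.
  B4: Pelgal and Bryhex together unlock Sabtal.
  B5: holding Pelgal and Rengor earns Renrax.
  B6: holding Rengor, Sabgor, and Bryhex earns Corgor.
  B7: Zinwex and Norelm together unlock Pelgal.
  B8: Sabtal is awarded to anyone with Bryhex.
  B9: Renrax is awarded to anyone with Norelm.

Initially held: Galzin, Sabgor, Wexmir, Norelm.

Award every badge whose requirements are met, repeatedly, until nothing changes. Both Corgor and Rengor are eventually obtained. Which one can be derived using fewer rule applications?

Rengor: With Norelm, Renrax is earned (B9). With Renrax and Wexmir, Rengor is earned (B1). [2 rule applications]
Corgor: With Norelm, Renrax is earned (B9). With Galzin, Bryhex is earned (B3). With Renrax and Wexmir, Rengor is earned (B1). With Rengor, Sabgor, and Bryhex, Corgor is earned (B6). [4 rule applications]
Rengor needs fewer.

Rengor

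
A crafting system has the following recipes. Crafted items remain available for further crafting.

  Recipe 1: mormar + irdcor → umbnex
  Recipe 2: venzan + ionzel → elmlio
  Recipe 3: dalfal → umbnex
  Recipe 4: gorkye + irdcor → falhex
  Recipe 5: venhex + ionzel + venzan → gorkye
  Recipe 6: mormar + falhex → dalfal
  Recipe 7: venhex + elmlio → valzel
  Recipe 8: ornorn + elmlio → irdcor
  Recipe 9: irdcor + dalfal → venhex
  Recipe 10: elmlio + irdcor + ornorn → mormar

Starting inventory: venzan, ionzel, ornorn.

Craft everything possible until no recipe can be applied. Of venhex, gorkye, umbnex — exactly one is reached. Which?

venzan + ionzel → elmlio (Recipe 2).
Using Recipe 8, ornorn and elmlio make irdcor.
Using Recipe 10, elmlio, irdcor, and ornorn make mormar.
Using Recipe 1, mormar and irdcor make umbnex.
gorkye would need venhex, ionzel, and venzan (Recipe 5), but venhex is never obtained. venhex would need irdcor and dalfal (Recipe 9), but dalfal is never obtained.

umbnex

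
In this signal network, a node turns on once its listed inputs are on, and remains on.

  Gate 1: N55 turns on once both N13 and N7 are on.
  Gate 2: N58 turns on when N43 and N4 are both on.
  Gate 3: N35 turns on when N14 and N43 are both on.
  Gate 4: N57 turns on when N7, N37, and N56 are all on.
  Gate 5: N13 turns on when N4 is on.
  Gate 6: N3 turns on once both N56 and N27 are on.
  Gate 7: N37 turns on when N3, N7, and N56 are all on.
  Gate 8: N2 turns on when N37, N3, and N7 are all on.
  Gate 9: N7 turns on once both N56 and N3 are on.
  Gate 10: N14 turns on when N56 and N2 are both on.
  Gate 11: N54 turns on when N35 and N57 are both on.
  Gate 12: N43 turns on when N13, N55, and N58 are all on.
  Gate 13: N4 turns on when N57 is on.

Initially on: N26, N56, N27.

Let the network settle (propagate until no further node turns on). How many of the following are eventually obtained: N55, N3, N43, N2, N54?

3

N56 and N27 are on, so N3 turns on (Gate 6).
N56 and N3 are on, so N7 turns on (Gate 9).
Gate 7: N3, N7, and N56 on → N37 on.
Gate 4: N7, N37, and N56 on → N57 on.
Gate 8: N37, N3, and N7 on → N2 on.
N57 is on, so N4 turns on (Gate 13).
Gate 5: N4 on → N13 on.
N13 and N7 are on, so N55 turns on (Gate 1).
N55: reached.
N3: reached.
N43 would need N13, N55, and N58 (Gate 12), but N58 never turns on.
N2: reached.
N54 would need N35 and N57 (Gate 11), but N35 never turns on.
Reached: N55, N3, and N2 — 3 of the 5.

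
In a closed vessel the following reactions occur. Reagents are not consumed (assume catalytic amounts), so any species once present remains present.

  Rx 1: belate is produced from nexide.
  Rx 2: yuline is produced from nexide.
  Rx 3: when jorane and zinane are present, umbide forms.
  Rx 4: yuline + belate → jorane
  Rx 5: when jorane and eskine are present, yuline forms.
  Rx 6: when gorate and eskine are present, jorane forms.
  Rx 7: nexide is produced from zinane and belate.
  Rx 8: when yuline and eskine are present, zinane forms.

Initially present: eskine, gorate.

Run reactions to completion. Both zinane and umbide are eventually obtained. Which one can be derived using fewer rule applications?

zinane

zinane: gorate and eskine present → jorane forms (Rx 6). jorane and eskine present → yuline forms (Rx 5). yuline and eskine present → zinane forms (Rx 8). [3 rule applications]
umbide: gorate and eskine present → jorane forms (Rx 6). jorane and eskine present → yuline forms (Rx 5). yuline and eskine present → zinane forms (Rx 8). jorane and zinane present → umbide forms (Rx 3). [4 rule applications]
zinane needs fewer.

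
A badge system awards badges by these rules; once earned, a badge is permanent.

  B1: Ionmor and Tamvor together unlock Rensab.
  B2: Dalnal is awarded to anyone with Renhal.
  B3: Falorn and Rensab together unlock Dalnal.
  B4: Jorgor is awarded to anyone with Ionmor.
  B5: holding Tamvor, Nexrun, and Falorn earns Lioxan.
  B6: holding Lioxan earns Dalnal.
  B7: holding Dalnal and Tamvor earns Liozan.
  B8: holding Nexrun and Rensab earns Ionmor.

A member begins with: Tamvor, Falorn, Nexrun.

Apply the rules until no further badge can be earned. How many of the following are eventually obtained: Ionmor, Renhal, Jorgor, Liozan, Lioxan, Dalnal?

3

With Tamvor, Nexrun, and Falorn, Lioxan is earned (B5).
With Lioxan, Dalnal is earned (B6).
With Dalnal and Tamvor, Liozan is earned (B7).
Ionmor would need Nexrun and Rensab (B8), but Rensab is never earned.
No rule produces Renhal, and it is not given.
Jorgor would need Ionmor (B4), but Ionmor is never earned.
Liozan: reached.
Lioxan: reached.
Dalnal: reached.
Reached: Liozan, Lioxan, and Dalnal — 3 of the 6.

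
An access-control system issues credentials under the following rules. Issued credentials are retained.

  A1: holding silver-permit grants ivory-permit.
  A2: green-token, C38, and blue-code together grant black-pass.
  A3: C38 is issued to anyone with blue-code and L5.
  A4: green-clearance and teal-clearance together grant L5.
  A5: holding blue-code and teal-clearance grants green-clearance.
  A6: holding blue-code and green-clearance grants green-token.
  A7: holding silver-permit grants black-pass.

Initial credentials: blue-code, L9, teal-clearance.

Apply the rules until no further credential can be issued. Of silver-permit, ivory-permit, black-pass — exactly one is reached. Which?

black-pass

Holding blue-code and teal-clearance grants green-clearance (A5).
Holding green-clearance and teal-clearance grants L5 (A4).
Holding blue-code and green-clearance grants green-token (A6).
Holding blue-code and L5 grants C38 (A3).
Holding green-token, C38, and blue-code grants black-pass (A2).
ivory-permit would need silver-permit (A1), but silver-permit is never granted. No rule produces silver-permit, and it is not given.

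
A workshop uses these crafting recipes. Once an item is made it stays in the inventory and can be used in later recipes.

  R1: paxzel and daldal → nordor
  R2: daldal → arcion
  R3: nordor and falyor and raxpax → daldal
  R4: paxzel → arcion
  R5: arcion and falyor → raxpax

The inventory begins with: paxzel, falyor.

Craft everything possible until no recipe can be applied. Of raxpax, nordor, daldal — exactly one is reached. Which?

raxpax

Using R4, paxzel makes arcion.
arcion and falyor → raxpax (R5).
nordor would need paxzel and daldal (R1), but daldal is never obtained. daldal would need nordor, falyor, and raxpax (R3), but nordor is never obtained.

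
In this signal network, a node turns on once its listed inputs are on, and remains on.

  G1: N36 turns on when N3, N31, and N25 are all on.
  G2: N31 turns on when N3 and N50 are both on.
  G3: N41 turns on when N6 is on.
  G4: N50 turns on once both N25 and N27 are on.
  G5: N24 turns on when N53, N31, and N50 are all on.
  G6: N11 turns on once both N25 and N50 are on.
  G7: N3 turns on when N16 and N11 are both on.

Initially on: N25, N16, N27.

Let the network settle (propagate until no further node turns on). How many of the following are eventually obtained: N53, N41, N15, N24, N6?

No rule produces N53, and it is not given.
N41 would need N6 (G3), but N6 never turns on.
No rule produces N15, and it is not given.
N24 would need N53, N31, and N50 (G5), but N53 never turns on.
No rule produces N6, and it is not given.
None of the 5 are reached.

0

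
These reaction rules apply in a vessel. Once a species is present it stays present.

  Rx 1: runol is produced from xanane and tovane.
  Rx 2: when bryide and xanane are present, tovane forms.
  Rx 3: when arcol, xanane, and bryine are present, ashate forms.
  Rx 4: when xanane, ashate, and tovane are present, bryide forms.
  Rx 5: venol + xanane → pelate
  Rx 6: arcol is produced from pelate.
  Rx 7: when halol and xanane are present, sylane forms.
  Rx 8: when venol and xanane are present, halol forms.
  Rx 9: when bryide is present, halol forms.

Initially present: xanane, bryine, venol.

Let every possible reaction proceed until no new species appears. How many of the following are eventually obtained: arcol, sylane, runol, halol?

3

venol and xanane present → halol forms (Rx 8).
venol and xanane present → pelate forms (Rx 5).
halol and xanane present → sylane forms (Rx 7).
pelate present → arcol forms (Rx 6).
arcol: reached.
sylane: reached.
runol would need xanane and tovane (Rx 1), but tovane never forms.
halol: reached.
Reached: arcol, sylane, and halol — 3 of the 4.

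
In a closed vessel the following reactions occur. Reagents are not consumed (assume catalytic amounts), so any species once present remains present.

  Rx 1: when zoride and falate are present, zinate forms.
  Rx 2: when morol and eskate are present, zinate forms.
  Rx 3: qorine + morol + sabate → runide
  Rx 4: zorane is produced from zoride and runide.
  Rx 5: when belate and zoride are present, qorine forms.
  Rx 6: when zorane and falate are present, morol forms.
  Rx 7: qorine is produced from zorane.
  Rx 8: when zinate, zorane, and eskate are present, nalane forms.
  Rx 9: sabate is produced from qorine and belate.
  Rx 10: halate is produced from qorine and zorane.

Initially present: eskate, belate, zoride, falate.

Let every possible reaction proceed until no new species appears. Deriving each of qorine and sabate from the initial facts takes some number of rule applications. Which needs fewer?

qorine: belate and zoride present → qorine forms (Rx 5). [1 rule application]
sabate: belate and zoride present → qorine forms (Rx 5). qorine and belate present → sabate forms (Rx 9). [2 rule applications]
qorine needs fewer.

qorine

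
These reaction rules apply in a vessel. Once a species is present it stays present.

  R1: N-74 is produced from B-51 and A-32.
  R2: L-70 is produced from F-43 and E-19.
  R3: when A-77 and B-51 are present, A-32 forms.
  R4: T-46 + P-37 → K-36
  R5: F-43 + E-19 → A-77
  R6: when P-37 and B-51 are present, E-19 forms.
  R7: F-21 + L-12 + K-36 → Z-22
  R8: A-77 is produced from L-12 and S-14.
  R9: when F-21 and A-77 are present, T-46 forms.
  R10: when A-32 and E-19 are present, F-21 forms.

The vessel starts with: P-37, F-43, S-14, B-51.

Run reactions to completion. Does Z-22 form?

No

Z-22 would need F-21, L-12, and K-36 (R7), but L-12 never forms.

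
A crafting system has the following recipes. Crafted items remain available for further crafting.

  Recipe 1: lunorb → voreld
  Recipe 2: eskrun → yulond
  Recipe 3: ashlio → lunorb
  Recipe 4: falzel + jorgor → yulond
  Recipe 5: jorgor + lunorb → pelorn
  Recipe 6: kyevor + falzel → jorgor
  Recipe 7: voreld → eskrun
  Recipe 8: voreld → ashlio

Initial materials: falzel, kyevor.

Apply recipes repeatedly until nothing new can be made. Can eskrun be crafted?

No

eskrun would need voreld (Recipe 7), but voreld is never obtained.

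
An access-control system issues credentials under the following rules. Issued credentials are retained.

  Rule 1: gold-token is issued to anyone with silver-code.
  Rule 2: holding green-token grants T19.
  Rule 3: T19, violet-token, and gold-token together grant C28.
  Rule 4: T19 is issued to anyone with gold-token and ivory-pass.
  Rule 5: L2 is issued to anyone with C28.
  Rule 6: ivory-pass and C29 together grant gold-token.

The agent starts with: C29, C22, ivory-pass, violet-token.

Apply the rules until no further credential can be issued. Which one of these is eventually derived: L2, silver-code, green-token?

Holding ivory-pass and C29 grants gold-token (Rule 6).
Holding gold-token and ivory-pass grants T19 (Rule 4).
Holding T19, violet-token, and gold-token grants C28 (Rule 3).
Holding C28 grants L2 (Rule 5).
No rule produces silver-code, and it is not given. No rule produces green-token, and it is not given.

L2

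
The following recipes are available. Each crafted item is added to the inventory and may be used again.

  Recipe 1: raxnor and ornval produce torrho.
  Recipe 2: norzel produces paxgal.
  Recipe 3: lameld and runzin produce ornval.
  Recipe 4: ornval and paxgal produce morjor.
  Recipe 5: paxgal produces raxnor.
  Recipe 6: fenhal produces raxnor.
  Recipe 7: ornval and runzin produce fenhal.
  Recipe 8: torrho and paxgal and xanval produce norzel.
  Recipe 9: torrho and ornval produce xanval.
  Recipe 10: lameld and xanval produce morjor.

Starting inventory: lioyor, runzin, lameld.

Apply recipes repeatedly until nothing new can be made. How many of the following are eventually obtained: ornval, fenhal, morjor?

lameld and runzin → ornval (Recipe 3).
ornval and runzin → fenhal (Recipe 7).
Using Recipe 6, fenhal makes raxnor.
Using Recipe 1, raxnor and ornval make torrho.
Using Recipe 9, torrho and ornval make xanval.
lameld and xanval → morjor (Recipe 10).
ornval: reached.
fenhal: reached.
morjor: reached.
All 3 are reached.

3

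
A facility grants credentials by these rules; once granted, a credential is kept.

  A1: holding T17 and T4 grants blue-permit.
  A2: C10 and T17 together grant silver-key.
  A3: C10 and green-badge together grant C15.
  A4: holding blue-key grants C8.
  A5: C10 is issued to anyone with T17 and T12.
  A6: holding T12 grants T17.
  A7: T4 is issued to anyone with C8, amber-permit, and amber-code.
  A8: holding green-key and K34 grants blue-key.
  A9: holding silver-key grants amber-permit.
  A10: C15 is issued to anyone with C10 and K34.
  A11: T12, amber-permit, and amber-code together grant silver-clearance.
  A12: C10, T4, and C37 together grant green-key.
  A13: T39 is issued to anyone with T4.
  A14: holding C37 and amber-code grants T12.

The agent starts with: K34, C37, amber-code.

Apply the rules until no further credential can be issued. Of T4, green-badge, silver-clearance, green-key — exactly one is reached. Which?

silver-clearance

Holding C37 and amber-code grants T12 (A14).
Holding T12 grants T17 (A6).
Holding T17 and T12 grants C10 (A5).
Holding C10 and T17 grants silver-key (A2).
Holding silver-key grants amber-permit (A9).
Holding T12, amber-permit, and amber-code grants silver-clearance (A11).
No rule produces green-badge, and it is not given. green-key would need C10, T4, and C37 (A12), but T4 is never granted. T4 would need C8, amber-permit, and amber-code (A7), but C8 is never granted.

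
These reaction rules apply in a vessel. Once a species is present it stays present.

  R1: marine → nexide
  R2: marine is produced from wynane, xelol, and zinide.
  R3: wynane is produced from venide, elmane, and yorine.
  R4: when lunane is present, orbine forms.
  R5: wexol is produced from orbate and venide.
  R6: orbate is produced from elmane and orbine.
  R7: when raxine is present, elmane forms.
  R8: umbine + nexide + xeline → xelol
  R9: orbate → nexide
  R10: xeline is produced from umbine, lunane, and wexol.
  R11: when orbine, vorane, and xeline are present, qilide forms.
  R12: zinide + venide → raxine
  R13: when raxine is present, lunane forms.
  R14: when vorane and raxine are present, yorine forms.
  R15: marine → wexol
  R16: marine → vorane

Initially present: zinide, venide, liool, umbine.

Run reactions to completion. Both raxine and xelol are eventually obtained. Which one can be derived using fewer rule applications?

raxine: zinide and venide present → raxine forms (R12). [1 rule application]
xelol: zinide and venide present → raxine forms (R12). raxine present → elmane forms (R7). raxine present → lunane forms (R13). lunane present → orbine forms (R4). elmane and orbine present → orbate forms (R6). orbate and venide present → wexol forms (R5). orbate present → nexide forms (R9). umbine, lunane, and wexol present → xeline forms (R10). umbine, nexide, and xeline present → xelol forms (R8). [9 rule applications]
raxine needs fewer.

raxine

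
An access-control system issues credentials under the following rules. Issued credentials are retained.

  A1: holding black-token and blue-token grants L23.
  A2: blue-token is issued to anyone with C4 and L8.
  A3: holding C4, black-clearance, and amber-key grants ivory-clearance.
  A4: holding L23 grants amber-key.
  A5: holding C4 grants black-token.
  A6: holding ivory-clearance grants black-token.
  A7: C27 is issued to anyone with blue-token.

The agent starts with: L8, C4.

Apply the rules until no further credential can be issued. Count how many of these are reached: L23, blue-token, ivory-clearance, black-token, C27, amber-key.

Holding C4 and L8 grants blue-token (A2).
Holding C4 grants black-token (A5).
Holding black-token and blue-token grants L23 (A1).
Holding blue-token grants C27 (A7).
Holding L23 grants amber-key (A4).
L23: reached.
blue-token: reached.
ivory-clearance would need C4, black-clearance, and amber-key (A3), but black-clearance is never granted.
black-token: reached.
C27: reached.
amber-key: reached.
Reached: L23, blue-token, black-token, C27, and amber-key — 5 of the 6.

5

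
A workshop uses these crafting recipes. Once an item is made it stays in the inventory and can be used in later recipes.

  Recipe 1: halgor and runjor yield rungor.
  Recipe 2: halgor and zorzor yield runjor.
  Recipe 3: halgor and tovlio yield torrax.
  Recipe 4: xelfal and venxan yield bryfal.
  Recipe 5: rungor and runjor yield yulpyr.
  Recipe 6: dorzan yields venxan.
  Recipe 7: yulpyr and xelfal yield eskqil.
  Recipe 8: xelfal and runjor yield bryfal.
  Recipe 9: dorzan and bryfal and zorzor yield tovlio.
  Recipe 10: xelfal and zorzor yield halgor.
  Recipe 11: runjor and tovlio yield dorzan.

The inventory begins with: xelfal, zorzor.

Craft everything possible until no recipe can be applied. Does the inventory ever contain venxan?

No

venxan would need dorzan (Recipe 6), but dorzan is never obtained.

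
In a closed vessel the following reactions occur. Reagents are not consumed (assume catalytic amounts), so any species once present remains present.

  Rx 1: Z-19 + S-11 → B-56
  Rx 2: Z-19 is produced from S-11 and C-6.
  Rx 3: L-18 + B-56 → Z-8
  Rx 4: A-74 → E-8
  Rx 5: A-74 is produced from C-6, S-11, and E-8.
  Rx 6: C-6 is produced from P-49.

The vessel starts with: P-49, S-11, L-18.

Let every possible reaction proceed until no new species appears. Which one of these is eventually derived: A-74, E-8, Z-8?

P-49 present → C-6 forms (Rx 6).
S-11 and C-6 present → Z-19 forms (Rx 2).
Z-19 and S-11 present → B-56 forms (Rx 1).
L-18 and B-56 present → Z-8 forms (Rx 3).
A-74 would need C-6, S-11, and E-8 (Rx 5), but E-8 never forms. E-8 would need A-74 (Rx 4), but A-74 never forms.

Z-8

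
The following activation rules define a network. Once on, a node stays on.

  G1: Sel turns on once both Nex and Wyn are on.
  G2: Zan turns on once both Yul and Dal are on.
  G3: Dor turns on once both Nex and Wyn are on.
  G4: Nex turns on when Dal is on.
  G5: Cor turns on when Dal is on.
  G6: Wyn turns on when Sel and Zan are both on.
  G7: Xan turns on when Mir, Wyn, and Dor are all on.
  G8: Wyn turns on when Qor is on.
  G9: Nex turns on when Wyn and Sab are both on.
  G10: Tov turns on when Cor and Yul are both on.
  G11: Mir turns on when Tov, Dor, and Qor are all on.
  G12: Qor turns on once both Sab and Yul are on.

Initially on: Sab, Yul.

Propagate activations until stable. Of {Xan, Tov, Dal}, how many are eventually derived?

0

Xan would need Mir, Wyn, and Dor (G7), but Mir never turns on.
Tov would need Cor and Yul (G10), but Cor never turns on.
No rule produces Dal, and it is not given.
None of the 3 are reached.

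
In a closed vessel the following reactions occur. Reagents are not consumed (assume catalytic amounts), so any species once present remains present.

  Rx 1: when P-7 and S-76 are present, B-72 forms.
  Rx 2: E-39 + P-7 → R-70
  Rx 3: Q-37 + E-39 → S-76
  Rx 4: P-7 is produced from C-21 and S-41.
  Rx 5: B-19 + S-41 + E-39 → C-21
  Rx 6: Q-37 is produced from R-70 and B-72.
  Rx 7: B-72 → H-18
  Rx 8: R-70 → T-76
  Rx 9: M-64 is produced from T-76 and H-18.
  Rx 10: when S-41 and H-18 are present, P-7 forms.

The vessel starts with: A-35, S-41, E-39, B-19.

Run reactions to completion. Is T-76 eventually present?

Yes

B-19, S-41, and E-39 present → C-21 forms (Rx 5).
C-21 and S-41 present → P-7 forms (Rx 4).
E-39 and P-7 present → R-70 forms (Rx 2).
R-70 present → T-76 forms (Rx 8).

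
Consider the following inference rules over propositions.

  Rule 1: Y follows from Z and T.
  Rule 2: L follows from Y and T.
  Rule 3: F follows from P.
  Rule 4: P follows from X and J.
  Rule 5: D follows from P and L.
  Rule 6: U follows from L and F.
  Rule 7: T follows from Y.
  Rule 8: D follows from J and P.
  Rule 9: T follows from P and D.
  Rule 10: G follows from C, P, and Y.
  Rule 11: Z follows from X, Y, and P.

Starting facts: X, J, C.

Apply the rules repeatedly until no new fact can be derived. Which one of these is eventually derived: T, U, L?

From X and J, Rule 4 gives P.
From J and P, Rule 8 gives D.
From P and D, Rule 9 gives T.
L would need Y and T (Rule 2), but Y is never established. U would need L and F (Rule 6), but L is never established.

T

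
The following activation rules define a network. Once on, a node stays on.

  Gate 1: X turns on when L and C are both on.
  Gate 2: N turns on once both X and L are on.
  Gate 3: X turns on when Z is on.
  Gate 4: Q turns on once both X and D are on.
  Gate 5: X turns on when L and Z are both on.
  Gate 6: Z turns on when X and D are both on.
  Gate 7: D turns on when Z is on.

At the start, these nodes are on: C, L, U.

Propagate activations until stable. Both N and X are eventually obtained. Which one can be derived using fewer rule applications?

X

X: L and C are on, so X turns on (Gate 1). [1 rule application]
N: Gate 1: L and C on → X on. X and L are on, so N turns on (Gate 2). [2 rule applications]
X needs fewer.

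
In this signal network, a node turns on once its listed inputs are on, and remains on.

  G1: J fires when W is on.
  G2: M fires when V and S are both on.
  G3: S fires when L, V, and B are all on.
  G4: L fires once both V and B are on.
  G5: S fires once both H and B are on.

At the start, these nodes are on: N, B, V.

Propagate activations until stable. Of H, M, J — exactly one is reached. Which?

M

G4: V and B on → L on.
G3: L, V, and B on → S on.
V and S are on, so M fires (G2).
J would need W (G1), but W never turns on. No rule produces H, and it is not given.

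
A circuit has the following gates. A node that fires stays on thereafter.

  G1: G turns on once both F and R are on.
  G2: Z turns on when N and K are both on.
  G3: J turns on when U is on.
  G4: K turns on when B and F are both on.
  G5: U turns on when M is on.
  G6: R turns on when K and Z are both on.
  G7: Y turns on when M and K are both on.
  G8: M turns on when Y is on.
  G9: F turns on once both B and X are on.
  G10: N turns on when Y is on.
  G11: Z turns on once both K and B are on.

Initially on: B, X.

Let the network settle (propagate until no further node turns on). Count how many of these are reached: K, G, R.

G9: B and X on → F on.
G4: B and F on → K on.
G11: K and B on → Z on.
G6: K and Z on → R on.
G1: F and R on → G on.
K: reached.
G: reached.
R: reached.
All 3 are reached.

3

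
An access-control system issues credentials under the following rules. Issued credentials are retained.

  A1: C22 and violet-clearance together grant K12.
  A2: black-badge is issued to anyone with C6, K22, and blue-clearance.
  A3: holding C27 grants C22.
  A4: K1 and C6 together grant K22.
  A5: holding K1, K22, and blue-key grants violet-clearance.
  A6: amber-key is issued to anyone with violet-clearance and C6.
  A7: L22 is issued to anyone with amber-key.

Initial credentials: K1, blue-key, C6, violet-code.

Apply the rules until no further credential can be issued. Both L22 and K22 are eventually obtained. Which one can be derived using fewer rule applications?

K22

K22: Holding K1 and C6 grants K22 (A4). [1 rule application]
L22: Holding K1 and C6 grants K22 (A4). Holding K1, K22, and blue-key grants violet-clearance (A5). Holding violet-clearance and C6 grants amber-key (A6). Holding amber-key grants L22 (A7). [4 rule applications]
K22 needs fewer.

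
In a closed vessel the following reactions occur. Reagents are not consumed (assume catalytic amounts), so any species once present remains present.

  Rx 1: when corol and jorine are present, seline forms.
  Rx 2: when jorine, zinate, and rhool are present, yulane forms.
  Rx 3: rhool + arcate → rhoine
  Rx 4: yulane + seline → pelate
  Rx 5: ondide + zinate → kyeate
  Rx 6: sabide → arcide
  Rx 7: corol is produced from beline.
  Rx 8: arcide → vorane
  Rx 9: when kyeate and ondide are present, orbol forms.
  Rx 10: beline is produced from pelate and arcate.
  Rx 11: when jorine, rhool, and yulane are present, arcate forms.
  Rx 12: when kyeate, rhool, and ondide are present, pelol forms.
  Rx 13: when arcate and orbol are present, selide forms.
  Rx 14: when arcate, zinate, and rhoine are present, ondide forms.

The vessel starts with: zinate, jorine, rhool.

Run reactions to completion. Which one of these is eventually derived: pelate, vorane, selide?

selide

jorine, zinate, and rhool present → yulane forms (Rx 2).
jorine, rhool, and yulane present → arcate forms (Rx 11).
rhool and arcate present → rhoine forms (Rx 3).
arcate, zinate, and rhoine present → ondide forms (Rx 14).
ondide and zinate present → kyeate forms (Rx 5).
kyeate and ondide present → orbol forms (Rx 9).
arcate and orbol present → selide forms (Rx 13).
pelate would need yulane and seline (Rx 4), but seline never forms. vorane would need arcide (Rx 8), but arcide never forms.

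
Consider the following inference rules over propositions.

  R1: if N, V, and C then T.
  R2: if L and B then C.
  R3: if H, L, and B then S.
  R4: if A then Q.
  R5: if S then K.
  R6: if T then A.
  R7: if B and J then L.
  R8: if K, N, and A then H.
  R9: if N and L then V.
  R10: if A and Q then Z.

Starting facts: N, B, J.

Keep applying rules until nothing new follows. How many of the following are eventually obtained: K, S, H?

K would need S (R5), but S is never established.
S would need H, L, and B (R3), but H is never established.
H would need K, N, and A (R8), but K is never established.
None of the 3 are reached.

0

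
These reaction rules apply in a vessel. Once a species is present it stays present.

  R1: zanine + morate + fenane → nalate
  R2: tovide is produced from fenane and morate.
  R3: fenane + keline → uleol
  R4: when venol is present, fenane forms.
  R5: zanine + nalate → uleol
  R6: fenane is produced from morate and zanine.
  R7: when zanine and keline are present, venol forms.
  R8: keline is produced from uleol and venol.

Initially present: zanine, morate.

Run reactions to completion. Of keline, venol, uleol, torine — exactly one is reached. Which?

morate and zanine present → fenane forms (R6).
zanine, morate, and fenane present → nalate forms (R1).
zanine and nalate present → uleol forms (R5).
keline would need uleol and venol (R8), but venol never forms. venol would need zanine and keline (R7), but keline never forms. No rule produces torine, and it is not given.

uleol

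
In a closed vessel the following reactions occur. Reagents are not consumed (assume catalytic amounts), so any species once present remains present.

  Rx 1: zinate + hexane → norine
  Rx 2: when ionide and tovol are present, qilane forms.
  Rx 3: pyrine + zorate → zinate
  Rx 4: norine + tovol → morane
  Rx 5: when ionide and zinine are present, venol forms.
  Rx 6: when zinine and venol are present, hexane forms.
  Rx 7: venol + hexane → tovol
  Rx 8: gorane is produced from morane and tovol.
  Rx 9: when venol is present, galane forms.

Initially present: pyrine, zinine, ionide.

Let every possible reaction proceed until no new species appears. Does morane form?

morane would need norine and tovol (Rx 4), but norine never forms.

No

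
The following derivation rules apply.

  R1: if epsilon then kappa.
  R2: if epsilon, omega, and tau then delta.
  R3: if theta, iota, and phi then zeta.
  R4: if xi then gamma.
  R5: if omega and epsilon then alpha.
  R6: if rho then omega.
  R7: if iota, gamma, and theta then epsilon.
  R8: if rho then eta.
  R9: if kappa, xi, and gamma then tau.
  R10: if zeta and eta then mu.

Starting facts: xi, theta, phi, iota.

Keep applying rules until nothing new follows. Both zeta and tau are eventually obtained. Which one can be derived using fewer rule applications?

zeta: theta, iota, and phi hold, so zeta follows (R3). [1 rule application]
tau: xi holds, so gamma follows (R4). iota, gamma, and theta hold, so epsilon follows (R7). epsilon holds, so kappa follows (R1). kappa, xi, and gamma hold, so tau follows (R9). [4 rule applications]
zeta needs fewer.

zeta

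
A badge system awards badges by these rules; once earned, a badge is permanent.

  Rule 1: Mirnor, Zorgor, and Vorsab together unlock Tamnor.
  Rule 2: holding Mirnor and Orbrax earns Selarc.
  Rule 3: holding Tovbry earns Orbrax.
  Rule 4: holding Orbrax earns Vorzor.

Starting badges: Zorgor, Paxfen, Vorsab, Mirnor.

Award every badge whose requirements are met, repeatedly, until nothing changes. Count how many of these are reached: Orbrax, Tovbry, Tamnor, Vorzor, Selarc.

1

With Mirnor, Zorgor, and Vorsab, Tamnor is earned (Rule 1).
Orbrax would need Tovbry (Rule 3), but Tovbry is never earned.
No rule produces Tovbry, and it is not given.
Tamnor: reached.
Vorzor would need Orbrax (Rule 4), but Orbrax is never earned.
Selarc would need Mirnor and Orbrax (Rule 2), but Orbrax is never earned.
Reached: Tamnor — 1 of the 5.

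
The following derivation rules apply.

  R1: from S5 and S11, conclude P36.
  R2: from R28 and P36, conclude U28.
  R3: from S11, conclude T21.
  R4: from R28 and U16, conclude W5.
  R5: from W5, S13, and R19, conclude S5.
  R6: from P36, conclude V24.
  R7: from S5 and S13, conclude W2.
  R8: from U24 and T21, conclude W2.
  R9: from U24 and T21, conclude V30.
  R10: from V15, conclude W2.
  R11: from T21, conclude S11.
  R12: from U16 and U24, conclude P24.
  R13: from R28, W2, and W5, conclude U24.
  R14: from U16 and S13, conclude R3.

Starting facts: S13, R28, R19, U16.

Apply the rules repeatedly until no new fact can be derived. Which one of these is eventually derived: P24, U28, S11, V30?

P24

R28 and U16 hold, so W5 follows (R4).
W5, S13, and R19 hold, so S5 follows (R5).
From S5 and S13, R7 gives W2.
R28, W2, and W5 hold, so U24 follows (R13).
U16 and U24 hold, so P24 follows (R12).
S11 would need T21 (R11), but T21 is never established. V30 would need U24 and T21 (R9), but T21 is never established. U28 would need R28 and P36 (R2), but P36 is never established.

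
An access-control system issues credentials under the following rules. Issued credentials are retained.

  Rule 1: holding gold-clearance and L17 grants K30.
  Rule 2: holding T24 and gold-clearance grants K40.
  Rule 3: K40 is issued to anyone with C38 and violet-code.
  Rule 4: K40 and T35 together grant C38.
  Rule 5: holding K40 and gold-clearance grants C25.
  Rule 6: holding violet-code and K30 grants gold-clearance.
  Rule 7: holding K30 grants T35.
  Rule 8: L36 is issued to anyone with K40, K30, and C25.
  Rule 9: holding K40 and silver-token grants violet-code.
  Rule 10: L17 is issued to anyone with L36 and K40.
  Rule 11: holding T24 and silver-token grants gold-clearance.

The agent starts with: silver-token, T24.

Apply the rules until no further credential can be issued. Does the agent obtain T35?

T35 would need K30 (Rule 7), but K30 is never granted.

No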